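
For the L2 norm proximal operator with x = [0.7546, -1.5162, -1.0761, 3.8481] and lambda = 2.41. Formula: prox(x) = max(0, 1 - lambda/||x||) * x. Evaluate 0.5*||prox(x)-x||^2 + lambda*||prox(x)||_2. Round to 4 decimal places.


Step 1: Compute ||x||.
||x|| = 4.3398
Step 2: Compute scaling factor.
scale = max(0, 1 - 2.41/4.3398) = 0.4447
Step 3: prox(x) = [0.3356, -0.6742, -0.4785, 1.7112]
||prox(x)|| = 1.9298
Step 4: Proximal objective.
0.5*||prox-x||^2 = 2.9041
lambda*||prox|| = 4.6508
Total = 7.5549


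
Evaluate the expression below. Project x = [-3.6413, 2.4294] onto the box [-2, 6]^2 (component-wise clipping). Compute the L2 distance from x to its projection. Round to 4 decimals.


Project each component onto [-2, 6].
clip(-3.6413) = -2.0, clip(2.4294) = 2.4294
Projection = [-2.0, 2.4294]
Squared diffs: [2.6939, 0.0]
Distance = sqrt(2.6939) = 1.6413


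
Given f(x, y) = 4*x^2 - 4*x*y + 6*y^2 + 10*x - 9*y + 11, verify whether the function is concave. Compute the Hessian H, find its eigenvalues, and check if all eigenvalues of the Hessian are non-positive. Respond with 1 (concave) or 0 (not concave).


The Hessian of f(x,y) = 4*x^2 - 4*x*y + 6*y^2 + 10*x - 9*y + 11 is:
H = [[8, -4], [-4, 12]]
Trace = 8 + 12 = 20
Determinant = 8*12 - (-4)^2 = 80
Discriminant = (20)^2 - 4*80 = 80.0
Eigenvalues: lambda_1 = 5.5279, lambda_2 = 14.4721
The function is not concave.

0


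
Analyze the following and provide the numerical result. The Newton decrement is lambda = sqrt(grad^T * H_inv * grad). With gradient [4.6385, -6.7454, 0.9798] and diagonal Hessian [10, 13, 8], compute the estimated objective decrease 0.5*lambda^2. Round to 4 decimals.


Step 1: H is diagonal, so H^(-1) * g = [0.4639, -0.5189, 0.1225].
Step 2: g^T H^(-1) g = sum_i g_i^2 / H_ii
  = (4.6385)^2/10 + (-6.7454)^2/13 + (0.9798)^2/8
  = 2.1516 + 3.5 + 0.12 = 5.7716
Step 3: Objective decrease = 0.5 * g^T H^(-1) g = 2.8858


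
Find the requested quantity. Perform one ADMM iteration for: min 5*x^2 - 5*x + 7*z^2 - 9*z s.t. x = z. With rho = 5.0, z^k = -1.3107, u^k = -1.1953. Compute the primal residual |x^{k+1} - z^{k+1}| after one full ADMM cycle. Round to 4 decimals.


ADMM iteration with rho = 5.0, z^k = -1.3107, u^k = -1.1953
Step 1: x-update.
Minimize 5*x^2 - 5*x + (5.0/2)*(x + 1.3107 - 1.1953)^2
FOC: (2*5 + 5.0)*x = 5 + 5.0*(-1.3107 + 1.1953)
x^{k+1} = 0.2949
Step 2: z-update.
Minimize 7*z^2 - 9*z + (5.0/2)*(0.2949 - z - 1.1953)^2
FOC: (2*7 + 5.0)*z = 9 + 5.0*(0.2949 - 1.1953)
z^{k+1} = 0.2367
Step 3: u-update.
u^{k+1} = -1.1953 + 0.2949 - 0.2367 = -1.1372
Step 4: Primal residual = |0.2949 - 0.2367| = 0.0581


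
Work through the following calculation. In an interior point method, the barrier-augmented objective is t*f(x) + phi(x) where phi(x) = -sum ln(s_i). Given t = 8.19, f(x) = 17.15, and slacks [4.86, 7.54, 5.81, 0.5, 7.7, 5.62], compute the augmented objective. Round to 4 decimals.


Step 1: Compute log-barrier.
ln values: [1.581, 2.0202, 1.7596, -0.6931, 2.0412, 1.7263]
phi = -(1.581 + 2.0202 + 1.7596 - 0.6931 + 2.0412 + 1.7263) = -8.4352
Step 2: Compute augmented objective.
t*f(x) = 8.19*17.15 = 140.4585
Total = 140.4585 - 8.4352 = 132.0233


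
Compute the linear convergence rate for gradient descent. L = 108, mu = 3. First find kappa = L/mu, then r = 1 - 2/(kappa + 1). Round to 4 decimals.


Step 1: Compute the condition number.
kappa = L/mu = 108/3 = 36.0
Step 2: Compute the convergence rate.
r = 1 - 2/(kappa + 1) = 1 - 2*mu/(L + mu) = (L - mu)/(L + mu) = 105/111 = 0.9459


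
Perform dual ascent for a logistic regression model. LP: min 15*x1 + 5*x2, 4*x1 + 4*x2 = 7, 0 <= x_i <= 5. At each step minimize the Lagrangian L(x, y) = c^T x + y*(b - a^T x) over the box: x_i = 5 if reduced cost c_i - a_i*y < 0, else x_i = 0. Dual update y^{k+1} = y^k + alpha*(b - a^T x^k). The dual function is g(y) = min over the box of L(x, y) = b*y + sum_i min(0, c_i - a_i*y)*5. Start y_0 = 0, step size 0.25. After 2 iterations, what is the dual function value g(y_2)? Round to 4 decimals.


Dual ascent for LP: min 15*x1 + 5*x2, 4*x1 + 4*x2 = 7, 0 <= x_i <= 5
Step 1: y^k = 0.0, reduced costs: (15.0, 5.0)
  x^k = (0.0, 0.0), subgradient = b - a^T x = 7.0
  y^{k+1} = 0.0 + 0.25*7.0 = 1.75
Step 2: y^k = 1.75, reduced costs: (8.0, -2.0)
  x^k = (0.0, 5.0), subgradient = b - a^T x = -13.0
  y^{k+1} = 1.75 + 0.25*-13.0 = -1.5
Dual objective at y_2 = -1.5: reduced costs (21.0, 11.0), box minimizer x = (0.0, 0.0)
g(y_2) = b*y + (c1 - a1*y)*x1 + (c2 - a2*y)*x2 = 7*(-1.5) + 21.0*0.0 + 11.0*0.0 = -10.5 + 0.0 + 0.0 = -10.5


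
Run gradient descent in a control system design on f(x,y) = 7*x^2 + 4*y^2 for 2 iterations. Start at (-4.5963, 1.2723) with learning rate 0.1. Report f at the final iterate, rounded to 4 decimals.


Gradient descent on f(x,y) = 7*x^2 + 4*y^2.
Starting point: (-4.5963, 1.2723), alpha = 0.1
Step 1: grad_x = 2*7*-4.5963 = -64.3482, grad_y = 2*4*1.2723 = 10.1784
  x_1 = -4.5963 - 0.1*-64.3482 = 1.8385
  y_1 = 1.2723 - 0.1*10.1784 = 0.2545
Step 2: grad_x = 2*7*1.8385 = 25.7393, grad_y = 2*4*0.2545 = 2.0357
  x_2 = 1.8385 - 0.1*25.7393 = -0.7354
  y_2 = 0.2545 - 0.1*2.0357 = 0.0509
f(-0.7354, 0.0509) = 7*(-0.7354)^2 + 4*0.0509^2 = 3.7961


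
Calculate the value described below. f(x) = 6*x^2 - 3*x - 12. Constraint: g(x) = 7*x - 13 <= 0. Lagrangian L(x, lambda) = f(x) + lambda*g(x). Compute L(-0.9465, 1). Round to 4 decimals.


Step 1: Evaluate f(x).
f(-0.9465) = 6*(-0.9465)^2 - 3*(-0.9465) - 12 = -3.7853
Step 2: Evaluate g(x).
g(-0.9465) = 7*-0.9465 - 13 = -19.6255
Step 3: Compute Lagrangian.
L = -3.7853 + 1*-19.6255 = -23.4108


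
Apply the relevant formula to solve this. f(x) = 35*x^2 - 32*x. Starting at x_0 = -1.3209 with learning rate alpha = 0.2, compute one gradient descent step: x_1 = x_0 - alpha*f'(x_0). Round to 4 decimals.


We compute the gradient at x_0 and apply the update.
f'(x) = 70*x - 32
f'(-1.3209) = 70*-1.3209 - 32 = -124.463
x_1 = -1.3209 - 0.2*-124.463 = 23.5717


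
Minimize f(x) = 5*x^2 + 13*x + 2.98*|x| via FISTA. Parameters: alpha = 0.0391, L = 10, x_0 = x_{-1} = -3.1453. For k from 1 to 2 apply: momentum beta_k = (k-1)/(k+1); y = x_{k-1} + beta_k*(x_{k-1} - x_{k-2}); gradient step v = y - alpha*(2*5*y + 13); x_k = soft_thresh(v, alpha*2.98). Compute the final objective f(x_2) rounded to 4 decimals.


FISTA on f(x) = 5*x^2 + 13*x + 2.98*|x|
L = 10, alpha = 0.0391
Iteration 1: beta = 0.0, y = -3.1453 + 0.0*(-3.1453 + 3.1453) = -3.1453
  grad(y) = -18.453, v = y - alpha*grad = -2.4238
  prox(v) = soft_thresh(-2.4238, 0.1165) = -2.3073
Iteration 2: beta = 0.3333, y = -2.3073 + 0.3333*(-2.3073 + 3.1453) = -2.0279
  grad(y) = -7.2793, v = y - alpha*grad = -1.7433
  prox(v) = soft_thresh(-1.7433, 0.1165) = -1.6268
f(x_2) = 5*(-1.6268)^2 + 13*(-1.6268) + 2.98*|-1.6268| = -3.0682


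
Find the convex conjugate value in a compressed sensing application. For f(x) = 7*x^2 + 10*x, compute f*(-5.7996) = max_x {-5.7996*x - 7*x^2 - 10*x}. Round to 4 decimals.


f*(y) = sup_x {y*x - a*x^2 - b*x} = sup_x {(y-b)*x - a*x^2}
FOC: (y - b) - 2a*x = 0 => x* = (y - b)/(2a)
x* = (-5.7996 - 10)/(2*7) = -1.1285
f*(-5.7996) = (y-b)^2/(4a) = (-5.7996 - 10)^2/(4*7)
= 249.6274/28 = 8.9153


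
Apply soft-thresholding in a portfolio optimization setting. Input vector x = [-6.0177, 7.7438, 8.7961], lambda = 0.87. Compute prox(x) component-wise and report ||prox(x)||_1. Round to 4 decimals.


Soft-thresholding with lambda = 0.87:
prox(-6.0177) = sign(-6.0177)*max(|-6.0177| - 0.87, 0) = -5.1477
prox(7.7438) = sign(7.7438)*max(|7.7438| - 0.87, 0) = 6.8738
prox(8.7961) = sign(8.7961)*max(|8.7961| - 0.87, 0) = 7.9261
prox(x) = [-5.1477, 6.8738, 7.9261]
||prox(x)||_1 = 5.1477 + 6.8738 + 7.9261 = 19.9476


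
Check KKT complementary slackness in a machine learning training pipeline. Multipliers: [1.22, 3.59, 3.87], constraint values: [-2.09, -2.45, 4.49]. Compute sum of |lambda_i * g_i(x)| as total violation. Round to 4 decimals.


KKT complementary slackness check:
lambda_1 * g_1 = 1.22 * -2.09 = -2.5498
lambda_2 * g_2 = 3.59 * -2.45 = -8.7955
lambda_3 * g_3 = 3.87 * 4.49 = 17.3763
Total violation = 2.5498 + 8.7955 + 17.3763 = 28.7216


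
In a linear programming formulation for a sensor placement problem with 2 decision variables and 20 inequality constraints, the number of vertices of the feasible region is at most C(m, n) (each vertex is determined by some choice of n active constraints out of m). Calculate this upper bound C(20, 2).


Each vertex corresponds to some choice of n active constraints out of m, so the number of vertices is at most C(m, n) = m! / (n!(m-n)!).
m = 20, n = 2
Numerator: 20 * 19
Denominator: 2! = 2
C(20, 2) = 190


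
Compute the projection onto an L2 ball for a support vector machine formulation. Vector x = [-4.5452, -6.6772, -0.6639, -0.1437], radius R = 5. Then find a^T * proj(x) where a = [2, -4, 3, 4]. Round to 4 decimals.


Step 1: Compute ||x|| (intermediates to 6 decimals).
||x|| = sqrt((-4.5452)^2 + (-6.6772)^2 + (-0.6639)^2 + (-0.1437)^2) = 8.105878
Step 2: Project.
Since ||x|| > R, scale = R/||x|| = 5/8.105878 = 0.616836, proj(x) = scale * x
proj(x) = [-2.803643, -4.118737, -0.409517, -0.088639]
Step 3: Dot product.
a^T * proj(x) = 2*(-2.803643) - 4*(-4.118737) + 3*(-0.409517) + 4*(-0.088639) = 9.2846


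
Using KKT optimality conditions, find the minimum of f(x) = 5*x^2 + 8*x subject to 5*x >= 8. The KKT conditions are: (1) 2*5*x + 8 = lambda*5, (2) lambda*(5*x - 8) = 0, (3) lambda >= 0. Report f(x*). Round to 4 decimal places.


Step 1: Try lambda = 0 (constraint inactive).
x_unc = -8/(2*5) = -0.8
Check: 5*-0.8 = -4.0 < 8 -- violated!
Step 2: Constraint must be active: 5*x = 8
x* = 8/5 = 1.6
lambda = (2*5*1.6 + 8)/5 = 4.8
Step 3: Compute optimal value.
f(x*) = 5*1.6^2 + 8*1.6 = 25.6


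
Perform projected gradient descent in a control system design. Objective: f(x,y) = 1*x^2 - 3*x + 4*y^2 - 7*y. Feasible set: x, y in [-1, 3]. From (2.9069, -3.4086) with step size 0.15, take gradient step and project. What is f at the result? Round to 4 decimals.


Step 1: Compute gradient at (2.9069, -3.4086).
grad_x = 2*1*2.9069 - 3 = 2.8138
grad_y = 2*4*-3.4086 - 7 = -34.2688
Step 2: Gradient step.
x_raw = 2.9069 - 0.15*2.8138 = 2.4848
y_raw = -3.4086 - 0.15*-34.2688 = 1.7317
Step 3: Project onto [-1, 3].
x_proj = clip(2.4848) = 2.4848
y_proj = clip(1.7317) = 1.7317
Step 4: Evaluate f.
f(2.4848, 1.7317) = -1.4067


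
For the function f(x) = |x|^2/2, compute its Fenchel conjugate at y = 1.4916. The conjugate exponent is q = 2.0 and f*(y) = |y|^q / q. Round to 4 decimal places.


The conjugate exponent q satisfies 1/p + 1/q = 1.
p = 2, so q = 2/(2 - 1) = 2.0
|y|^q = 1.4916^2.0 = 2.2249
f*(1.4916) = 2.2249 / 2.0 = 1.1124


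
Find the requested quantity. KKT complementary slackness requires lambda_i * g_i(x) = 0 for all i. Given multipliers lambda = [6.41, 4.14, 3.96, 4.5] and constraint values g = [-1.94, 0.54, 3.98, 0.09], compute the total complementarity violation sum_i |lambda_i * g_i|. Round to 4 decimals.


KKT complementary slackness check:
lambda_1 * g_1 = 6.41 * -1.94 = -12.4354
lambda_2 * g_2 = 4.14 * 0.54 = 2.2356
lambda_3 * g_3 = 3.96 * 3.98 = 15.7608
lambda_4 * g_4 = 4.5 * 0.09 = 0.405
Total violation = 12.4354 + 2.2356 + 15.7608 + 0.405 = 30.8368


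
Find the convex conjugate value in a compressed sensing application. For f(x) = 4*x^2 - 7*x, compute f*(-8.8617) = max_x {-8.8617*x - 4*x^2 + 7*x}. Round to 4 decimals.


f*(y) = sup_x {y*x - a*x^2 - b*x} = sup_x {(y-b)*x - a*x^2}
FOC: (y - b) - 2a*x = 0 => x* = (y - b)/(2a)
x* = (-8.8617 + 7)/(2*4) = -0.2327
f*(-8.8617) = (y-b)^2/(4a) = (-8.8617 + 7)^2/(4*4)
= 3.4659/16 = 0.2166


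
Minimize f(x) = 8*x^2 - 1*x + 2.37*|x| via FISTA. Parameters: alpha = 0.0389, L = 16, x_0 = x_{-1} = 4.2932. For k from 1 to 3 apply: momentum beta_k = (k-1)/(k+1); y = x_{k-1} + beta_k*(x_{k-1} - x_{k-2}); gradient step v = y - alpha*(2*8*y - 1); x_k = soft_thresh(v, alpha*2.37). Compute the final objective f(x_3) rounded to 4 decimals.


FISTA on f(x) = 8*x^2 - 1*x + 2.37*|x|
L = 16, alpha = 0.0389
Iteration 1: beta = 0.0, y = 4.2932 + 0.0*(4.2932 - 4.2932) = 4.2932
  grad(y) = 67.6912, v = y - alpha*grad = 1.66
  prox(v) = soft_thresh(1.66, 0.0922) = 1.5678
Iteration 2: beta = 0.3333, y = 1.5678 + 0.3333*(1.5678 - 4.2932) = 0.6594
  grad(y) = 9.5497, v = y - alpha*grad = 0.2879
  prox(v) = soft_thresh(0.2879, 0.0922) = 0.1957
Iteration 3: beta = 0.5, y = 0.1957 + 0.5*(0.1957 - 1.5678) = -0.4904
  grad(y) = -8.8462, v = y - alpha*grad = -0.1463
  prox(v) = soft_thresh(-0.1463, 0.0922) = -0.0541
f(x_3) = 8*(-0.0541)^2 - 1*(-0.0541) + 2.37*|-0.0541| = 0.2056


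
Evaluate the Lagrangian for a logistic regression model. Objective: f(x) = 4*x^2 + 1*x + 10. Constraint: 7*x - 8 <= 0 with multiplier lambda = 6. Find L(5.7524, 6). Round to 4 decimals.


Step 1: Evaluate f(x).
f(5.7524) = 4*5.7524^2 + 1*5.7524 + 10 = 148.1128
Step 2: Evaluate g(x).
g(5.7524) = 7*5.7524 - 8 = 32.2668
Step 3: Compute Lagrangian.
L = 148.1128 + 6*32.2668 = 341.7136


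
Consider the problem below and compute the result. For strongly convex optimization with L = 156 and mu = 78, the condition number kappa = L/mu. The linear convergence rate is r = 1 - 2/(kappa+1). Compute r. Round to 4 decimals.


Step 1: Compute the condition number.
kappa = L/mu = 156/78 = 2.0
Step 2: Compute the convergence rate.
r = 1 - 2/(kappa + 1) = 1 - 2*mu/(L + mu) = (L - mu)/(L + mu) = 78/234 = 0.3333


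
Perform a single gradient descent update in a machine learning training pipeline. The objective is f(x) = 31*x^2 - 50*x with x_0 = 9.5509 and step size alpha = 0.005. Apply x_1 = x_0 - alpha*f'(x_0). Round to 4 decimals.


We compute the gradient at x_0 and apply the update.
f'(x) = 62*x - 50
f'(9.5509) = 62*9.5509 - 50 = 542.1558
x_1 = 9.5509 - 0.005*542.1558 = 6.8401


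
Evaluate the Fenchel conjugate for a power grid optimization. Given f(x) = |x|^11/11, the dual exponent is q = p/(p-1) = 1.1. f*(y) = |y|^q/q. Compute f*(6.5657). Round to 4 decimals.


The conjugate exponent q satisfies 1/p + 1/q = 1.
p = 11, so q = 11/(11 - 1) = 1.1
|y|^q = 6.5657^1.1 = 7.9252
f*(6.5657) = 7.9252 / 1.1 = 7.2047


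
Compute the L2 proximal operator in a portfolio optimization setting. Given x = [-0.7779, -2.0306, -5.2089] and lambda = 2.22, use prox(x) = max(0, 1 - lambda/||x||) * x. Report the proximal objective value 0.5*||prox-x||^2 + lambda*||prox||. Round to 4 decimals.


Step 1: Compute ||x||.
||x|| = 5.6446
Step 2: Compute scaling factor.
scale = max(0, 1 - 2.22/5.6446) = 0.6067
Step 3: prox(x) = [-0.472, -1.232, -3.1602]
||prox(x)|| = 3.4246
Step 4: Proximal objective.
0.5*||prox-x||^2 = 2.4642
lambda*||prox|| = 7.6026
Total = 10.0667


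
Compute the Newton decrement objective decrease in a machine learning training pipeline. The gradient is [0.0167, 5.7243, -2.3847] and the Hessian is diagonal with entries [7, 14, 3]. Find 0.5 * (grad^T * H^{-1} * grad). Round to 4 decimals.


Step 1: H is diagonal, so H^(-1) * g = [0.0024, 0.4089, -0.7949].
Step 2: g^T H^(-1) g = sum_i g_i^2 / H_ii
  = (0.0167)^2/7 + (5.7243)^2/14 + (-2.3847)^2/3
  = 0.0 + 2.3405 + 1.8956 = 4.2362
Step 3: Objective decrease = 0.5 * g^T H^(-1) g = 2.1181


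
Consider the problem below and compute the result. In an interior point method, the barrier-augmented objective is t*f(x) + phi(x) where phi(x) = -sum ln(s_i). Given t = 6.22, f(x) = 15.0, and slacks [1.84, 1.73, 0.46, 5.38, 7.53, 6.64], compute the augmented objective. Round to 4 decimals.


Step 1: Compute log-barrier.
ln values: [0.6098, 0.5481, -0.7765, 1.6827, 2.0189, 1.8931]
phi = -(0.6098 + 0.5481 - 0.7765 + 1.6827 + 2.0189 + 1.8931) = -5.9761
Step 2: Compute augmented objective.
t*f(x) = 6.22*15.0 = 93.3
Total = 93.3 - 5.9761 = 87.3239


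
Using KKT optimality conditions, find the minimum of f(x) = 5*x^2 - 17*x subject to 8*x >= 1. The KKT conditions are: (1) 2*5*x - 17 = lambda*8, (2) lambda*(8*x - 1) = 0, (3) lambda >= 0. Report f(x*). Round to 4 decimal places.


Step 1: Try lambda = 0 (constraint inactive).
Stationarity: 2*5*x - 17 = 0
x* = 17/(2*5) = 1.7
Check constraint: 8*1.7 = 13.6 >= 1 -- satisfied.
Step 2: Compute optimal value.
f(x*) = 5*1.7^2 - 17*1.7 = -14.45


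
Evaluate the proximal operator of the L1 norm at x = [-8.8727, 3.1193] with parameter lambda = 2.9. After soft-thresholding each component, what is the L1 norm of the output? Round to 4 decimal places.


Soft-thresholding with lambda = 2.9:
prox(-8.8727) = sign(-8.8727)*max(|-8.8727| - 2.9, 0) = -5.9727
prox(3.1193) = sign(3.1193)*max(|3.1193| - 2.9, 0) = 0.2193
prox(x) = [-5.9727, 0.2193]
||prox(x)||_1 = 5.9727 + 0.2193 = 6.192


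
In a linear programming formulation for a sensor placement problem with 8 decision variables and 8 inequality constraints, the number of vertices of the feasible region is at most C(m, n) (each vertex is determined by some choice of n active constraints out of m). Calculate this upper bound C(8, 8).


Each vertex corresponds to some choice of n active constraints out of m, so the number of vertices is at most C(m, n) = m! / (n!(m-n)!).
m = 8, n = 8
Numerator: 8 * 7 * 6 * 5 * 4 * 3 * 2 * 1
Denominator: 8! = 40320
C(8, 8) = 1


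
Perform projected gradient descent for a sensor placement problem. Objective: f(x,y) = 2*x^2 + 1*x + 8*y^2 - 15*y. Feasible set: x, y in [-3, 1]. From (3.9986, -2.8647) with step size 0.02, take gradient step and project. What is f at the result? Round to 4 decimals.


Step 1: Compute gradient at (3.9986, -2.8647).
grad_x = 2*2*3.9986 + 1 = 16.9944
grad_y = 2*8*-2.8647 - 15 = -60.8352
Step 2: Gradient step.
x_raw = 3.9986 - 0.02*16.9944 = 3.6587
y_raw = -2.8647 - 0.02*-60.8352 = -1.648
Step 3: Project onto [-3, 1].
x_proj = clip(3.6587) = 1.0
y_proj = clip(-1.648) = -1.648
Step 4: Evaluate f.
f(1.0, -1.648) = 49.4471


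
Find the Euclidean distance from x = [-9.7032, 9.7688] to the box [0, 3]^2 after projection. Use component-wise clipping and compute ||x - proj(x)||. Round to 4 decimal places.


Project each component onto [0, 3].
clip(-9.7032) = 0.0, clip(9.7688) = 3.0
Projection = [0.0, 3.0]
Squared diffs: [94.1521, 45.8167]
Distance = sqrt(139.9688) = 11.8308


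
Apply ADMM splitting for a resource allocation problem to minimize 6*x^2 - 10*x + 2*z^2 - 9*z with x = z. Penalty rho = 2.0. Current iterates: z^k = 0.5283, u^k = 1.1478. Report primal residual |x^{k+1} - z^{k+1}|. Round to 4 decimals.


ADMM iteration with rho = 2.0, z^k = 0.5283, u^k = 1.1478
Step 1: x-update.
Minimize 6*x^2 - 10*x + (2.0/2)*(x - 0.5283 + 1.1478)^2
FOC: (2*6 + 2.0)*x = 10 + 2.0*(0.5283 - 1.1478)
x^{k+1} = 0.6258
Step 2: z-update.
Minimize 2*z^2 - 9*z + (2.0/2)*(0.6258 - z + 1.1478)^2
FOC: (2*2 + 2.0)*z = 9 + 2.0*(0.6258 + 1.1478)
z^{k+1} = 2.0912
Step 3: u-update.
u^{k+1} = 1.1478 + 0.6258 - 2.0912 = -0.3176
Step 4: Primal residual = |0.6258 - 2.0912| = 1.4654


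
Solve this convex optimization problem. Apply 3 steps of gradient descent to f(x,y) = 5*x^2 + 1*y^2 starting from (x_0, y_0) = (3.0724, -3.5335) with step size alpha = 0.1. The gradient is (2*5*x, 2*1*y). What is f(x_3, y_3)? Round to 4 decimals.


Gradient descent on f(x,y) = 5*x^2 + 1*y^2.
Starting point: (3.0724, -3.5335), alpha = 0.1
Step 1: grad_x = 2*5*3.0724 = 30.724, grad_y = 2*1*-3.5335 = -7.067
  x_1 = 3.0724 - 0.1*30.724 = 0.0
  y_1 = -3.5335 - 0.1*-7.067 = -2.8268
Step 2: grad_x = 2*5*0.0 = 0.0, grad_y = 2*1*-2.8268 = -5.6536
  x_2 = 0.0 - 0.1*0.0 = 0.0
  y_2 = -2.8268 - 0.1*-5.6536 = -2.2614
Step 3: grad_x = 2*5*0.0 = 0.0, grad_y = 2*1*-2.2614 = -4.5229
  x_3 = 0.0 - 0.1*0.0 = 0.0
  y_3 = -2.2614 - 0.1*-4.5229 = -1.8092
f(0.0, -1.8092) = 5*0.0^2 + 1*(-1.8092)^2 = 3.273


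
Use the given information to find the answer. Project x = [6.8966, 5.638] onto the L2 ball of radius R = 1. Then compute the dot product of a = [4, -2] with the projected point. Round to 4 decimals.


Step 1: Compute ||x|| (intermediates to 6 decimals).
||x|| = sqrt(6.8966^2 + 5.638^2) = 8.907869
Step 2: Project.
Since ||x|| > R, scale = R/||x|| = 1/8.907869 = 0.11226, proj(x) = scale * x
proj(x) = [0.774212, 0.632922]
Step 3: Dot product.
a^T * proj(x) = 4*0.774212 - 2*0.632922 = 1.831


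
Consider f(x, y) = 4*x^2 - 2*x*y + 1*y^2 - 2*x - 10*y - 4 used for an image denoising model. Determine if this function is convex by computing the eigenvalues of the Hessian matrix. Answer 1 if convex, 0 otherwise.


The Hessian of f(x,y) = 4*x^2 - 2*x*y + 1*y^2 - 2*x - 10*y - 4 is:
H = [[8, -2], [-2, 2]]
Trace = 8 + 2 = 10
Determinant = 8*2 - (-2)^2 = 12
Discriminant = (10)^2 - 4*12 = 52.0
Eigenvalues: lambda_1 = 1.3944, lambda_2 = 8.6056
The function is convex.

1


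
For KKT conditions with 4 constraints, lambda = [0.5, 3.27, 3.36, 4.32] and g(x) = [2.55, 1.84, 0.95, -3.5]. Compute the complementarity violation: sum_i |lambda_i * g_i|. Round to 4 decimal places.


KKT complementary slackness check:
lambda_1 * g_1 = 0.5 * 2.55 = 1.275
lambda_2 * g_2 = 3.27 * 1.84 = 6.0168
lambda_3 * g_3 = 3.36 * 0.95 = 3.192
lambda_4 * g_4 = 4.32 * -3.5 = -15.12
Total violation = 1.275 + 6.0168 + 3.192 + 15.12 = 25.6038


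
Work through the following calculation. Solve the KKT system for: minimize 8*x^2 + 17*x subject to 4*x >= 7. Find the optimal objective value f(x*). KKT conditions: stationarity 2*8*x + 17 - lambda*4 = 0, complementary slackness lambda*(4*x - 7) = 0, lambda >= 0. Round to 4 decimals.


Step 1: Try lambda = 0 (constraint inactive).
x_unc = -17/(2*8) = -1.0625
Check: 4*-1.0625 = -4.25 < 7 -- violated!
Step 2: Constraint must be active: 4*x = 7
x* = 7/4 = 1.75
lambda = (2*8*1.75 + 17)/4 = 11.25
Step 3: Compute optimal value.
f(x*) = 8*1.75^2 + 17*1.75 = 54.25


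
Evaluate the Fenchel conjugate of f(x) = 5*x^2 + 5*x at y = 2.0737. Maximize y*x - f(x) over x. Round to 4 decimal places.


f*(y) = sup_x {y*x - a*x^2 - b*x} = sup_x {(y-b)*x - a*x^2}
FOC: (y - b) - 2a*x = 0 => x* = (y - b)/(2a)
x* = (2.0737 - 5)/(2*5) = -0.2926
f*(2.0737) = (y-b)^2/(4a) = (2.0737 - 5)^2/(4*5)
= 8.5632/20 = 0.4282


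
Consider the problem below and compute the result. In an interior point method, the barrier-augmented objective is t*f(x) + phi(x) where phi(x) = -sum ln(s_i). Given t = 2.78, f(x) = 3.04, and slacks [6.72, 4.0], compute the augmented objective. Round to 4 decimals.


Step 1: Compute log-barrier.
ln values: [1.9051, 1.3863]
phi = -(1.9051 + 1.3863) = -3.2914
Step 2: Compute augmented objective.
t*f(x) = 2.78*3.04 = 8.4512
Total = 8.4512 - 3.2914 = 5.1598


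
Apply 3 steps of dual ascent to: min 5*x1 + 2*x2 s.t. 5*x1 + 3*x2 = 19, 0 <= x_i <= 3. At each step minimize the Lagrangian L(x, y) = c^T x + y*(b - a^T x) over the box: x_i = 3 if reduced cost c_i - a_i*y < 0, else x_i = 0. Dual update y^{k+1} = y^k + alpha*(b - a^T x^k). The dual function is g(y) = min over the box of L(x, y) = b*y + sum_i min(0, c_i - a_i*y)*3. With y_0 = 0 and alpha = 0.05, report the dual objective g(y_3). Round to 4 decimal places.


Dual ascent for LP: min 5*x1 + 2*x2, 5*x1 + 3*x2 = 19, 0 <= x_i <= 3
Step 1: y^k = 0.0, reduced costs: (5.0, 2.0)
  x^k = (0.0, 0.0), subgradient = b - a^T x = 19.0
  y^{k+1} = 0.0 + 0.05*19.0 = 0.95
Step 2: y^k = 0.95, reduced costs: (0.25, -0.85)
  x^k = (0.0, 3.0), subgradient = b - a^T x = 10.0
  y^{k+1} = 0.95 + 0.05*10.0 = 1.45
Step 3: y^k = 1.45, reduced costs: (-2.25, -2.35)
  x^k = (3.0, 3.0), subgradient = b - a^T x = -5.0
  y^{k+1} = 1.45 + 0.05*-5.0 = 1.2
Dual objective at y_3 = 1.2: reduced costs (-1.0, -1.6), box minimizer x = (3.0, 3.0)
g(y_3) = b*y + (c1 - a1*y)*x1 + (c2 - a2*y)*x2 = 19*1.2 + (-1.0)*3.0 + (-1.6)*3.0 = 22.8 - 3.0 - 4.8 = 15.0


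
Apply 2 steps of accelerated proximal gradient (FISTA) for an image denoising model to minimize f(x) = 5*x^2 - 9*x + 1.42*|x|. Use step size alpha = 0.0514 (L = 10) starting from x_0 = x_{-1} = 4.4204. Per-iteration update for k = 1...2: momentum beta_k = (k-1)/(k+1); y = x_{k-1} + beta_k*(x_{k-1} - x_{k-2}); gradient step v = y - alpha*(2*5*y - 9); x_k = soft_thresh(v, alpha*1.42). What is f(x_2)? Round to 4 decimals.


FISTA on f(x) = 5*x^2 - 9*x + 1.42*|x|
L = 10, alpha = 0.0514
Iteration 1: beta = 0.0, y = 4.4204 + 0.0*(4.4204 - 4.4204) = 4.4204
  grad(y) = 35.204, v = y - alpha*grad = 2.6109
  prox(v) = soft_thresh(2.6109, 0.073) = 2.5379
Iteration 2: beta = 0.3333, y = 2.5379 + 0.3333*(2.5379 - 4.4204) = 1.9104
  grad(y) = 10.1044, v = y - alpha*grad = 1.3911
  prox(v) = soft_thresh(1.3911, 0.073) = 1.3181
f(x_2) = 5*1.3181^2 - 9*1.3181 + 1.42*|1.3181| = -1.3044


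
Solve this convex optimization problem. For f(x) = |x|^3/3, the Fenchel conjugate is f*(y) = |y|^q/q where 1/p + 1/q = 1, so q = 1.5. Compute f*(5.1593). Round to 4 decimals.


The conjugate exponent q satisfies 1/p + 1/q = 1.
p = 3, so q = 3/(3 - 1) = 1.5
|y|^q = 5.1593^1.5 = 11.7189
f*(5.1593) = 11.7189 / 1.5 = 7.8126


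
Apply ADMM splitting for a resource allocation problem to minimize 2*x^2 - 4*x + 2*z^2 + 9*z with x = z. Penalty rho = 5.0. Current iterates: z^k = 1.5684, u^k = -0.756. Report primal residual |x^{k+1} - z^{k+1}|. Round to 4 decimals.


ADMM iteration with rho = 5.0, z^k = 1.5684, u^k = -0.756
Step 1: x-update.
Minimize 2*x^2 - 4*x + (5.0/2)*(x - 1.5684 - 0.756)^2
FOC: (2*2 + 5.0)*x = 4 + 5.0*(1.5684 + 0.756)
x^{k+1} = 1.7358
Step 2: z-update.
Minimize 2*z^2 + 9*z + (5.0/2)*(1.7358 - z - 0.756)^2
FOC: (2*2 + 5.0)*z = -9 + 5.0*(1.7358 - 0.756)
z^{k+1} = -0.4557
Step 3: u-update.
u^{k+1} = -0.756 + 1.7358 + 0.4557 = 1.4355
Step 4: Primal residual = |1.7358 + 0.4557| = 2.1915


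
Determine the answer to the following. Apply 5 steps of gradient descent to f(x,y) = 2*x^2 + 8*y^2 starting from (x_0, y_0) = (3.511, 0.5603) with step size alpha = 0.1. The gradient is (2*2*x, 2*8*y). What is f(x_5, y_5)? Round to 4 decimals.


Gradient descent on f(x,y) = 2*x^2 + 8*y^2.
Starting point: (3.511, 0.5603), alpha = 0.1
Step 1: grad_x = 2*2*3.511 = 14.044, grad_y = 2*8*0.5603 = 8.9648
  x_1 = 3.511 - 0.1*14.044 = 2.1066
  y_1 = 0.5603 - 0.1*8.9648 = -0.3362
Step 2: grad_x = 2*2*2.1066 = 8.4264, grad_y = 2*8*-0.3362 = -5.3789
  x_2 = 2.1066 - 0.1*8.4264 = 1.264
  y_2 = -0.3362 - 0.1*-5.3789 = 0.2017
Step 3: grad_x = 2*2*1.264 = 5.0558, grad_y = 2*8*0.2017 = 3.2273
  x_3 = 1.264 - 0.1*5.0558 = 0.7584
  y_3 = 0.2017 - 0.1*3.2273 = -0.121
Step 4: grad_x = 2*2*0.7584 = 3.0335, grad_y = 2*8*-0.121 = -1.9364
  x_4 = 0.7584 - 0.1*3.0335 = 0.455
  y_4 = -0.121 - 0.1*-1.9364 = 0.0726
Step 5: grad_x = 2*2*0.455 = 1.8201, grad_y = 2*8*0.0726 = 1.1618
  x_5 = 0.455 - 0.1*1.8201 = 0.273
  y_5 = 0.0726 - 0.1*1.1618 = -0.0436
f(0.273, -0.0436) = 2*0.273^2 + 8*(-0.0436)^2 = 0.1643


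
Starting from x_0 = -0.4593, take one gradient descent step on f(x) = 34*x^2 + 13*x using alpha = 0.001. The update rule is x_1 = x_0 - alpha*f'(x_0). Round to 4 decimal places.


We compute the gradient at x_0 and apply the update.
f'(x) = 68*x + 13
f'(-0.4593) = 68*-0.4593 + 13 = -18.2324
x_1 = -0.4593 - 0.001*-18.2324 = -0.4411


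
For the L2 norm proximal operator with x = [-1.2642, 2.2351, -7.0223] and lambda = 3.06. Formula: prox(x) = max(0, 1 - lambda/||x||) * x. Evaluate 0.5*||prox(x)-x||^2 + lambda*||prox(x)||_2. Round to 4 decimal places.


Step 1: Compute ||x||.
||x|| = 7.4771
Step 2: Compute scaling factor.
scale = max(0, 1 - 3.06/7.4771) = 0.5907
Step 3: prox(x) = [-0.7468, 1.3204, -4.1484]
||prox(x)|| = 4.4171
Step 4: Proximal objective.
0.5*||prox-x||^2 = 4.6818
lambda*||prox|| = 13.5163
Total = 18.198


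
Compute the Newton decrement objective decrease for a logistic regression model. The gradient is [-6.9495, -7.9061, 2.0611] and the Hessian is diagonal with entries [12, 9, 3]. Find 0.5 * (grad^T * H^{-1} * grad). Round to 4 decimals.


Step 1: H is diagonal, so H^(-1) * g = [-0.5791, -0.8785, 0.687].
Step 2: g^T H^(-1) g = sum_i g_i^2 / H_ii
  = (-6.9495)^2/12 + (-7.9061)^2/9 + (2.0611)^2/3
  = 4.0246 + 6.9452 + 1.416 = 12.3858
Step 3: Objective decrease = 0.5 * g^T H^(-1) g = 6.1929


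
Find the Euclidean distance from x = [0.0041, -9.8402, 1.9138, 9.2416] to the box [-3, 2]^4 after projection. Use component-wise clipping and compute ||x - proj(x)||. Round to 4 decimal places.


Project each component onto [-3, 2].
clip(0.0041) = 0.0041, clip(-9.8402) = -3.0, clip(1.9138) = 1.9138, clip(9.2416) = 2.0
Projection = [0.0041, -3.0, 1.9138, 2.0]
Squared diffs: [0.0, 46.7883, 0.0, 52.4408]
Distance = sqrt(99.2291) = 9.9614


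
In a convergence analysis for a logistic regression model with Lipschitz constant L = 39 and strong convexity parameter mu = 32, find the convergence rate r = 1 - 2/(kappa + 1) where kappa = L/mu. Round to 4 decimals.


Step 1: Compute the condition number.
kappa = L/mu = 39/32 = 1.2188
Step 2: Compute the convergence rate.
r = 1 - 2/(kappa + 1) = 1 - 2*mu/(L + mu) = (L - mu)/(L + mu) = 7/71 = 0.0986


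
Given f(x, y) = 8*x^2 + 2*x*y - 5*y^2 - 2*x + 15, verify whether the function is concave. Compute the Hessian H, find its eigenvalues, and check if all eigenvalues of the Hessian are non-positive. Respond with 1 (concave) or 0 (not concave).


The Hessian of f(x,y) = 8*x^2 + 2*x*y - 5*y^2 - 2*x + 15 is:
H = [[16, 2], [2, -10]]
Trace = 16 - 10 = 6
Determinant = 16*-10 - (2)^2 = -164
Discriminant = (6)^2 - 4*-164 = 692.0
Eigenvalues: lambda_1 = -10.1529, lambda_2 = 16.1529
The function is not concave.

0


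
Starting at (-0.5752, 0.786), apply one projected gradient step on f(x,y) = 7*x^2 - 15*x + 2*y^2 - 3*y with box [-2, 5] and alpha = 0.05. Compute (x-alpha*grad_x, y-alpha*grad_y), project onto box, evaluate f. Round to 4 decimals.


Step 1: Compute gradient at (-0.5752, 0.786).
grad_x = 2*7*-0.5752 - 15 = -23.0528
grad_y = 2*2*0.786 - 3 = 0.144
Step 2: Gradient step.
x_raw = -0.5752 - 0.05*-23.0528 = 0.5774
y_raw = 0.786 - 0.05*0.144 = 0.7788
Step 3: Project onto [-2, 5].
x_proj = clip(0.5774) = 0.5774
y_proj = clip(0.7788) = 0.7788
Step 4: Evaluate f.
f(0.5774, 0.7788) = -7.4509


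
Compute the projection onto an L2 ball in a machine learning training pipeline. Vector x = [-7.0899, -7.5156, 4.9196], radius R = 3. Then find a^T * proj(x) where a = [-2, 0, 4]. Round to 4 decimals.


Step 1: Compute ||x|| (intermediates to 6 decimals).
||x|| = sqrt((-7.0899)^2 + (-7.5156)^2 + 4.9196^2) = 11.443487
Step 2: Project.
Since ||x|| > R, scale = R/||x|| = 3/11.443487 = 0.262158, proj(x) = scale * x
proj(x) = [-1.858674, -1.970275, 1.289712]
Step 3: Dot product.
a^T * proj(x) = -2*(-1.858674) + 0*(-1.970275) + 4*1.289712 = 8.8762


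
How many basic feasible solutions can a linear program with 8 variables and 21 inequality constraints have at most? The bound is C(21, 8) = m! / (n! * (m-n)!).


Each vertex corresponds to some choice of n active constraints out of m, so the number of vertices is at most C(m, n) = m! / (n!(m-n)!).
m = 21, n = 8
Numerator: 21 * 20 * 19 * 18 * 17 * 16 * 15 * 14
Denominator: 8! = 40320
C(21, 8) = 203490


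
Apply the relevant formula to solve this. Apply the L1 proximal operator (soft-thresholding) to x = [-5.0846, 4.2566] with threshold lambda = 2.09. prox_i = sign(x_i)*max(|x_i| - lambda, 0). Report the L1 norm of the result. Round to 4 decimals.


Soft-thresholding with lambda = 2.09:
prox(-5.0846) = sign(-5.0846)*max(|-5.0846| - 2.09, 0) = -2.9946
prox(4.2566) = sign(4.2566)*max(|4.2566| - 2.09, 0) = 2.1666
prox(x) = [-2.9946, 2.1666]
||prox(x)||_1 = 2.9946 + 2.1666 = 5.1612


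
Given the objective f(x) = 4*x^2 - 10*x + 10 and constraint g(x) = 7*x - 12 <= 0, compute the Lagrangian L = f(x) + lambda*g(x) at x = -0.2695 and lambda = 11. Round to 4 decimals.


Step 1: Evaluate f(x).
f(-0.2695) = 4*(-0.2695)^2 - 10*(-0.2695) + 10 = 12.9855
Step 2: Evaluate g(x).
g(-0.2695) = 7*-0.2695 - 12 = -13.8865
Step 3: Compute Lagrangian.
L = 12.9855 + 11*-13.8865 = -139.766


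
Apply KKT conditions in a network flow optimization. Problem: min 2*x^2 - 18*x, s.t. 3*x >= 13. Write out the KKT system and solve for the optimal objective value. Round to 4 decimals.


Step 1: Try lambda = 0 (constraint inactive).
Stationarity: 2*2*x - 18 = 0
x* = 18/(2*2) = 4.5
Check constraint: 3*4.5 = 13.5 >= 13 -- satisfied.
Step 2: Compute optimal value.
f(x*) = 2*4.5^2 - 18*4.5 = -40.5


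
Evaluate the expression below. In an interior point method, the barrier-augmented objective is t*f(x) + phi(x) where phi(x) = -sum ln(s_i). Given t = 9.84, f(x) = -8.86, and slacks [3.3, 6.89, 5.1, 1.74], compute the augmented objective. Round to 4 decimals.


Step 1: Compute log-barrier.
ln values: [1.1939, 1.9301, 1.6292, 0.5539]
phi = -(1.1939 + 1.9301 + 1.6292 + 0.5539) = -5.3071
Step 2: Compute augmented objective.
t*f(x) = 9.84*-8.86 = -87.1824
Total = -87.1824 - 5.3071 = -92.4895


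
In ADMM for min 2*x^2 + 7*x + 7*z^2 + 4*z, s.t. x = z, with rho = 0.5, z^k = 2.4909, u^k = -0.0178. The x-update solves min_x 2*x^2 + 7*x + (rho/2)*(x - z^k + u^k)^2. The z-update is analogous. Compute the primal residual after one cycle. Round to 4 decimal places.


ADMM iteration with rho = 0.5, z^k = 2.4909, u^k = -0.0178
Step 1: x-update.
Minimize 2*x^2 + 7*x + (0.5/2)*(x - 2.4909 - 0.0178)^2
FOC: (2*2 + 0.5)*x = -7 + 0.5*(2.4909 + 0.0178)
x^{k+1} = -1.2768
Step 2: z-update.
Minimize 7*z^2 + 4*z + (0.5/2)*(-1.2768 - z - 0.0178)^2
FOC: (2*7 + 0.5)*z = -4 + 0.5*(-1.2768 - 0.0178)
z^{k+1} = -0.3205
Step 3: u-update.
u^{k+1} = -0.0178 - 1.2768 + 0.3205 = -0.9741
Step 4: Primal residual = |-1.2768 + 0.3205| = 0.9563


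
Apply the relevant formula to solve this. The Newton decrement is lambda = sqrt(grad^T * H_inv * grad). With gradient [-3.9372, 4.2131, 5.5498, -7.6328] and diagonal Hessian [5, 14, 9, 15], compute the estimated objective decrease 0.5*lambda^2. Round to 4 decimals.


Step 1: H is diagonal, so H^(-1) * g = [-0.7874, 0.3009, 0.6166, -0.5089].
Step 2: g^T H^(-1) g = sum_i g_i^2 / H_ii
  = (-3.9372)^2/5 + (4.2131)^2/14 + (5.5498)^2/9 + (-7.6328)^2/15
  = 3.1003 + 1.2679 + 3.4223 + 3.884 = 11.6744
Step 3: Objective decrease = 0.5 * g^T H^(-1) g = 5.8372


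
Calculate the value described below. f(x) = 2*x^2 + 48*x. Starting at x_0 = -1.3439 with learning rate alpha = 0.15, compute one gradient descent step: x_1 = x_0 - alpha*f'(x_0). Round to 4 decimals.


We compute the gradient at x_0 and apply the update.
f'(x) = 4*x + 48
f'(-1.3439) = 4*-1.3439 + 48 = 42.6244
x_1 = -1.3439 - 0.15*42.6244 = -7.7376


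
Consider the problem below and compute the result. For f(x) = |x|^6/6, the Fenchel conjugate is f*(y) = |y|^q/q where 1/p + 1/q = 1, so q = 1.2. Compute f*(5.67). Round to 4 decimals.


The conjugate exponent q satisfies 1/p + 1/q = 1.
p = 6, so q = 6/(6 - 1) = 1.2
|y|^q = 5.67^1.2 = 8.0223
f*(5.67) = 8.0223 / 1.2 = 6.6853


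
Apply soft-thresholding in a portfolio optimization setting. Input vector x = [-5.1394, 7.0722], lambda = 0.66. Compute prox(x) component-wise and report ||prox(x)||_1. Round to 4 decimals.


Soft-thresholding with lambda = 0.66:
prox(-5.1394) = sign(-5.1394)*max(|-5.1394| - 0.66, 0) = -4.4794
prox(7.0722) = sign(7.0722)*max(|7.0722| - 0.66, 0) = 6.4122
prox(x) = [-4.4794, 6.4122]
||prox(x)||_1 = 4.4794 + 6.4122 = 10.8916


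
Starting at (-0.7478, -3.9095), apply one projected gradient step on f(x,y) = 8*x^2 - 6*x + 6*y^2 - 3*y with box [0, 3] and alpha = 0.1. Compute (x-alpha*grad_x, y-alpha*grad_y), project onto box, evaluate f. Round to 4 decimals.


Step 1: Compute gradient at (-0.7478, -3.9095).
grad_x = 2*8*-0.7478 - 6 = -17.9648
grad_y = 2*6*-3.9095 - 3 = -49.914
Step 2: Gradient step.
x_raw = -0.7478 - 0.1*-17.9648 = 1.0487
y_raw = -3.9095 - 0.1*-49.914 = 1.0819
Step 3: Project onto [0, 3].
x_proj = clip(1.0487) = 1.0487
y_proj = clip(1.0819) = 1.0819
Step 4: Evaluate f.
f(1.0487, 1.0819) = 6.2831


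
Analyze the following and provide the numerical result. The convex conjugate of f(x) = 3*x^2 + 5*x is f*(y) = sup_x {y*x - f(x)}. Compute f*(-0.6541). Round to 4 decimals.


f*(y) = sup_x {y*x - a*x^2 - b*x} = sup_x {(y-b)*x - a*x^2}
FOC: (y - b) - 2a*x = 0 => x* = (y - b)/(2a)
x* = (-0.6541 - 5)/(2*3) = -0.9424
f*(-0.6541) = (y-b)^2/(4a) = (-0.6541 - 5)^2/(4*3)
= 31.9688/12 = 2.6641


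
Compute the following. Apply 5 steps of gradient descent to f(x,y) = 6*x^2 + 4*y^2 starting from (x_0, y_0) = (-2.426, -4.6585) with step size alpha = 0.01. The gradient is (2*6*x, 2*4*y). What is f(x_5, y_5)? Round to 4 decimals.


Gradient descent on f(x,y) = 6*x^2 + 4*y^2.
Starting point: (-2.426, -4.6585), alpha = 0.01
Step 1: grad_x = 2*6*-2.426 = -29.112, grad_y = 2*4*-4.6585 = -37.268
  x_1 = -2.426 - 0.01*-29.112 = -2.1349
  y_1 = -4.6585 - 0.01*-37.268 = -4.2858
Step 2: grad_x = 2*6*-2.1349 = -25.6186, grad_y = 2*4*-4.2858 = -34.2866
  x_2 = -2.1349 - 0.01*-25.6186 = -1.8787
  y_2 = -4.2858 - 0.01*-34.2866 = -3.943
Step 3: grad_x = 2*6*-1.8787 = -22.5443, grad_y = 2*4*-3.943 = -31.5436
  x_3 = -1.8787 - 0.01*-22.5443 = -1.6533
  y_3 = -3.943 - 0.01*-31.5436 = -3.6275
Step 4: grad_x = 2*6*-1.6533 = -19.839, grad_y = 2*4*-3.6275 = -29.0201
  x_4 = -1.6533 - 0.01*-19.839 = -1.4549
  y_4 = -3.6275 - 0.01*-29.0201 = -3.3373
Step 5: grad_x = 2*6*-1.4549 = -17.4583, grad_y = 2*4*-3.3373 = -26.6985
  x_5 = -1.4549 - 0.01*-17.4583 = -1.2803
  y_5 = -3.3373 - 0.01*-26.6985 = -3.0703
f(-1.2803, -3.0703) = 6*(-1.2803)^2 + 4*(-3.0703)^2 = 47.5424


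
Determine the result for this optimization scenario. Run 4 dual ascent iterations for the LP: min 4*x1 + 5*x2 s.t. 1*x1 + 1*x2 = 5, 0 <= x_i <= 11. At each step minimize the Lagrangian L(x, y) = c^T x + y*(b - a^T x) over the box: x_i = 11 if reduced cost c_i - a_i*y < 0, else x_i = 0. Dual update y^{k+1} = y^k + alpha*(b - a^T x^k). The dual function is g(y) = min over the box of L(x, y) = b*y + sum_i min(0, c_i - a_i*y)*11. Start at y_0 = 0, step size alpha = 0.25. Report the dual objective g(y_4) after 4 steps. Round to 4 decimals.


Dual ascent for LP: min 4*x1 + 5*x2, 1*x1 + 1*x2 = 5, 0 <= x_i <= 11
Step 1: y^k = 0.0, reduced costs: (4.0, 5.0)
  x^k = (0.0, 0.0), subgradient = b - a^T x = 5.0
  y^{k+1} = 0.0 + 0.25*5.0 = 1.25
Step 2: y^k = 1.25, reduced costs: (2.75, 3.75)
  x^k = (0.0, 0.0), subgradient = b - a^T x = 5.0
  y^{k+1} = 1.25 + 0.25*5.0 = 2.5
Step 3: y^k = 2.5, reduced costs: (1.5, 2.5)
  x^k = (0.0, 0.0), subgradient = b - a^T x = 5.0
  y^{k+1} = 2.5 + 0.25*5.0 = 3.75
Step 4: y^k = 3.75, reduced costs: (0.25, 1.25)
  x^k = (0.0, 0.0), subgradient = b - a^T x = 5.0
  y^{k+1} = 3.75 + 0.25*5.0 = 5.0
Dual objective at y_4 = 5.0: reduced costs (-1.0, 0.0), box minimizer x = (11.0, 0.0)
g(y_4) = b*y + (c1 - a1*y)*x1 + (c2 - a2*y)*x2 = 5*5.0 + (-1.0)*11.0 + 0.0*0.0 = 25.0 - 11.0 + 0.0 = 14.0


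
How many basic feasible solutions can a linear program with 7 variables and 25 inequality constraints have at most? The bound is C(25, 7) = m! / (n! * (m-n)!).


Each vertex corresponds to some choice of n active constraints out of m, so the number of vertices is at most C(m, n) = m! / (n!(m-n)!).
m = 25, n = 7
Numerator: 25 * 24 * 23 * 22 * 21 * 20 * 19
Denominator: 7! = 5040
C(25, 7) = 480700


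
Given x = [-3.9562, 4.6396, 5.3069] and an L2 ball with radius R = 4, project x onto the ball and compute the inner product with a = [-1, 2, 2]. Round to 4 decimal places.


Step 1: Compute ||x|| (intermediates to 6 decimals).
||x|| = sqrt((-3.9562)^2 + 4.6396^2 + 5.3069^2) = 8.083353
Step 2: Project.
Since ||x|| > R, scale = R/||x|| = 4/8.083353 = 0.494844, proj(x) = scale * x
proj(x) = [-1.957702, 2.295878, 2.626088]
Step 3: Dot product.
a^T * proj(x) = -1*(-1.957702) + 2*2.295878 + 2*2.626088 = 11.8016


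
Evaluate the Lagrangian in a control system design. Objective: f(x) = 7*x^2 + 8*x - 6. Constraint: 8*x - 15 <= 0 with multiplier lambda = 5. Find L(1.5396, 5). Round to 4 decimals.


Step 1: Evaluate f(x).
f(1.5396) = 7*1.5396^2 + 8*1.5396 - 6 = 22.9094
Step 2: Evaluate g(x).
g(1.5396) = 8*1.5396 - 15 = -2.6832
Step 3: Compute Lagrangian.
L = 22.9094 + 5*-2.6832 = 9.4934


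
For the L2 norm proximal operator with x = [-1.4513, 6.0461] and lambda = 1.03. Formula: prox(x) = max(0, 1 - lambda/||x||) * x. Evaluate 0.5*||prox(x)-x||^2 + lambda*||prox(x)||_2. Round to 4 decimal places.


Step 1: Compute ||x||.
||x|| = 6.2178
Step 2: Compute scaling factor.
scale = max(0, 1 - 1.03/6.2178) = 0.8343
Step 3: prox(x) = [-1.2109, 5.0445]
||prox(x)|| = 5.1878
Step 4: Proximal objective.
0.5*||prox-x||^2 = 0.5305
lambda*||prox|| = 5.3434
Total = 5.8739
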